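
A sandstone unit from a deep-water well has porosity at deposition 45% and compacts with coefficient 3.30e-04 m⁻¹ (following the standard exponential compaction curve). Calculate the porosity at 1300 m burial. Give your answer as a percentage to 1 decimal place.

29.3%

Working in km (1 km = 1000 m; k in km⁻¹ = k in m⁻¹ × 1000):
n = n₀·exp(−k·d) = 0.45 × exp(−0.33 × 1.3) = 0.45 × exp(−0.429)
  = 0.45 × 0.6512 = 0.2930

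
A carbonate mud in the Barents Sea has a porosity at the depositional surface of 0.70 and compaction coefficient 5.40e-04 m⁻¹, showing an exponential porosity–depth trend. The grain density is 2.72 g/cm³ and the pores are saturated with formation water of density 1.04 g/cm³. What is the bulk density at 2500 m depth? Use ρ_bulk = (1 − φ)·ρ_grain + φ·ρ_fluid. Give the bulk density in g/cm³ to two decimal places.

2.42 g/cm³

Working in km (1 km = 1000 m; β in km⁻¹ = β in m⁻¹ × 1000):
Porosity at depth: φ = 0.7·exp(−0.54×2.5) = 0.7×0.2592 = 0.1815
Bulk density: ρ_b = (1−φ)ρ_g + φ·ρ_f = 0.8185×2.72 + 0.1815×1.04
       = 2.226 + 0.189 = 2.415 g/cm³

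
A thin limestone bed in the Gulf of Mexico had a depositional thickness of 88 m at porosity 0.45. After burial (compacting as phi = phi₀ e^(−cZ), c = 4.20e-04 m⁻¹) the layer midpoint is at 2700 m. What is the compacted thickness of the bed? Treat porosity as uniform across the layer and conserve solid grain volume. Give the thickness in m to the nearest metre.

Working in km (1 km = 1000 m; c in km⁻¹ = c in m⁻¹ × 1000):
Porosity at 2.7 km: phi = 0.45·exp(−0.42×2.7) = 0.1448
Solid-volume conservation: h(1−phi) = h₀(1−phi₀) ⇒ h = h₀·(1−phi₀)/(1−phi)
h = 0.088 × (1 − 0.45)/(1 − 0.1448) = 0.088 × 0.6431 = 0.0566 km

57 m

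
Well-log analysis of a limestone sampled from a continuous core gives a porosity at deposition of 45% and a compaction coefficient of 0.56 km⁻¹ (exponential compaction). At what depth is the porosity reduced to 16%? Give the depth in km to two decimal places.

Invert Athy's law: z = ln(φ₀/φ) / k
z = ln(0.45/0.16) / 0.56 = ln(2.812) / 0.56 = 1.0341 / 0.56 = 1.847 km

1.85 km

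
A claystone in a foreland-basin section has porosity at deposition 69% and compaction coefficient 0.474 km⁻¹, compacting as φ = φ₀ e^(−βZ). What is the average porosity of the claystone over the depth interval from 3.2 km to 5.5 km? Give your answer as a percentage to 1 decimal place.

⟨φ⟩ = (1/(Z₂−Z₁)) ∫ φ₀ e^(−βZ) dZ = φ₀·(e^(−β·Z₁) − e^(−β·Z₂)) / (β·(Z₂−Z₁))
e^(−0.474×3.2) = 0.2194; e^(−0.474×5.5) = 0.0738
⟨φ⟩ = 0.69 × (0.2194 − 0.0738) / (0.474 × 2.3) = 0.69 × 0.1336 = 0.0922

9.2%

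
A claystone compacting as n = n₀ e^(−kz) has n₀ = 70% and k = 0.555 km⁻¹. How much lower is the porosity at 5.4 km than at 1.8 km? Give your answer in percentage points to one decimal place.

n(1.8) = 0.7·e^(−0.555×1.8) = 0.2578
n(5.4) = 0.7·e^(−0.555×5.4) = 0.0350
Δn = 0.2578 − 0.0350 = 0.2228

22.3 percentage points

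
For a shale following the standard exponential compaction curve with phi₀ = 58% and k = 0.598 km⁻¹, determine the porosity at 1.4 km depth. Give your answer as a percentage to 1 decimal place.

phi = phi₀·exp(−k·d) = 0.58 × exp(−0.598 × 1.4) = 0.58 × exp(−0.8372)
  = 0.58 × 0.4329 = 0.2511

25.1%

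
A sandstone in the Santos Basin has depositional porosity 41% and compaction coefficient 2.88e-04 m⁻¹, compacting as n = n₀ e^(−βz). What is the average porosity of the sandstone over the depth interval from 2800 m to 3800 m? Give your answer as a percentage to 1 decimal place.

15.9%

Working in km (1 km = 1000 m; β in km⁻¹ = β in m⁻¹ × 1000):
⟨n⟩ = (1/(z₂−z₁)) ∫ n₀ e^(−βz) dz = n₀·(e^(−β·z₁) − e^(−β·z₂)) / (β·(z₂−z₁))
e^(−0.288×2.8) = 0.4465; e^(−0.288×3.8) = 0.3347
⟨n⟩ = 0.41 × (0.4465 − 0.3347) / (0.288 × 1) = 0.41 × 0.3879 = 0.1590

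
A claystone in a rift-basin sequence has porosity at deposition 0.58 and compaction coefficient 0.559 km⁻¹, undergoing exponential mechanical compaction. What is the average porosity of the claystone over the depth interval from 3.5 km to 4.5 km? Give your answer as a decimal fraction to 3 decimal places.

⟨φ⟩ = (1/(d₂−d₁)) ∫ φ₀ e^(−βd) dd = φ₀·(e^(−β·d₁) − e^(−β·d₂)) / (β·(d₂−d₁))
e^(−0.559×3.5) = 0.1414; e^(−0.559×4.5) = 0.0808
⟨φ⟩ = 0.58 × (0.1414 − 0.0808) / (0.559 × 1) = 0.58 × 0.1083 = 0.0628

0.063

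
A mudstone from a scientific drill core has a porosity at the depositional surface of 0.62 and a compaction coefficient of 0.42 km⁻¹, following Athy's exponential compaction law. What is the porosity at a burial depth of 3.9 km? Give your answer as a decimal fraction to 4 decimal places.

φ = φ₀·exp(−β·z) = 0.62 × exp(−0.42 × 3.9) = 0.62 × exp(−1.638)
  = 0.62 × 0.1944 = 0.1205

0.1205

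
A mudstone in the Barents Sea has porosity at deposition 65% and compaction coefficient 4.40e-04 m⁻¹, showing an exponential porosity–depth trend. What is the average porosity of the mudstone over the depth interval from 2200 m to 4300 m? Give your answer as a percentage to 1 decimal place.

Working in km (1 km = 1000 m; c in km⁻¹ = c in m⁻¹ × 1000):
⟨phi⟩ = (1/(d₂−d₁)) ∫ phi₀ e^(−cd) dd = phi₀·(e^(−c·d₁) − e^(−c·d₂)) / (c·(d₂−d₁))
e^(−0.44×2.2) = 0.3798; e^(−0.44×4.3) = 0.1508
⟨phi⟩ = 0.65 × (0.3798 − 0.1508) / (0.44 × 2.1) = 0.65 × 0.2479 = 0.1611

16.1%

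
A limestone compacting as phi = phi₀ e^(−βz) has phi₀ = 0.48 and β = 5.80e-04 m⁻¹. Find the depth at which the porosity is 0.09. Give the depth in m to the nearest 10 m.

Working in km (1 km = 1000 m; β in km⁻¹ = β in m⁻¹ × 1000):
Invert Athy's law: z = ln(phi₀/phi) / β
z = ln(0.48/0.09) / 0.58 = ln(5.333) / 0.58 = 1.6740 / 0.58 = 2.886 km

2890 m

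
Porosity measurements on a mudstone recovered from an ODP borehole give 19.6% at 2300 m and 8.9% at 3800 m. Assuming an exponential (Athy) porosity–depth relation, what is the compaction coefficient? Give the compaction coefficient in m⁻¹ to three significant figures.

0.000526 m⁻¹

Working in km (1 km = 1000 m; β in km⁻¹ = β in m⁻¹ × 1000):
Athy: φ(d) = φ₀ e^(−βd) ⇒ φ₁/φ₂ = e^{β(d₂−d₁)} ⇒ β = ln(φ₁/φ₂)/(d₂−d₁)
β = ln(0.196/0.089) / (3.8 − 2.3) = ln(2.202) / 1.5 = 0.7895 / 1.5 = 0.5263 km⁻¹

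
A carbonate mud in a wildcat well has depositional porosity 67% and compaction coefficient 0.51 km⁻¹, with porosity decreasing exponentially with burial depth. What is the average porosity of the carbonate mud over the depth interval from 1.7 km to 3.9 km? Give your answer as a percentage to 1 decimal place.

⟨phi⟩ = (1/(d₂−d₁)) ∫ phi₀ e^(−cd) dd = phi₀·(e^(−c·d₁) − e^(−c·d₂)) / (c·(d₂−d₁))
e^(−0.51×1.7) = 0.4202; e^(−0.51×3.9) = 0.1368
⟨phi⟩ = 0.67 × (0.4202 − 0.1368) / (0.51 × 2.2) = 0.67 × 0.2526 = 0.1692

16.9%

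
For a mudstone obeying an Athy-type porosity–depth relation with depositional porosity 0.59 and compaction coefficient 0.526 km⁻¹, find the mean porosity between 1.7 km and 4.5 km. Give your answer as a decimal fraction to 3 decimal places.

⟨n⟩ = (1/(Z₂−Z₁)) ∫ n₀ e^(−cZ) dZ = n₀·(e^(−c·Z₁) − e^(−c·Z₂)) / (c·(Z₂−Z₁))
e^(−0.526×1.7) = 0.4089; e^(−0.526×4.5) = 0.0938
⟨n⟩ = 0.59 × (0.4089 − 0.0938) / (0.526 × 2.8) = 0.59 × 0.2140 = 0.1263

0.126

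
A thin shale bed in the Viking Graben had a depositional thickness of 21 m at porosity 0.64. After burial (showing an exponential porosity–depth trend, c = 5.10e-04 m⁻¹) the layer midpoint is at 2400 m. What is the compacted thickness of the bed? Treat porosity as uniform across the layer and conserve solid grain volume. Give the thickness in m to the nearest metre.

9 m

Working in km (1 km = 1000 m; c in km⁻¹ = c in m⁻¹ × 1000):
Porosity at 2.4 km: φ = 0.64·exp(−0.51×2.4) = 0.1882
Solid-volume conservation: h(1−φ) = h₀(1−φ₀) ⇒ h = h₀·(1−φ₀)/(1−φ)
h = 0.021 × (1 − 0.64)/(1 − 0.1882) = 0.021 × 0.4435 = 0.0093 km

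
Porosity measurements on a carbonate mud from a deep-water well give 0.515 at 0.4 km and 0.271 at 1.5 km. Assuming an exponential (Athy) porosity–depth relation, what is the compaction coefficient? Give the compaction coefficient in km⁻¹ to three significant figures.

0.584 km⁻¹

Athy: n(d) = n₀ e^(−cd) ⇒ n₁/n₂ = e^{c(d₂−d₁)} ⇒ c = ln(n₁/n₂)/(d₂−d₁)
c = ln(0.515/0.271) / (1.5 − 0.4) = ln(1.9) / 1.1 = 0.6420 / 1.1 = 0.5837 km⁻¹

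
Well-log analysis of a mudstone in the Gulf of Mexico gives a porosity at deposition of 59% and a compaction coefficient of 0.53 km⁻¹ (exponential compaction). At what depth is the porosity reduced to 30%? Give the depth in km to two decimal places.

1.28 km

Invert Athy's law: Z = ln(n₀/n) / k
Z = ln(0.59/0.3) / 0.53 = ln(1.967) / 0.53 = 0.6763 / 0.53 = 1.276 km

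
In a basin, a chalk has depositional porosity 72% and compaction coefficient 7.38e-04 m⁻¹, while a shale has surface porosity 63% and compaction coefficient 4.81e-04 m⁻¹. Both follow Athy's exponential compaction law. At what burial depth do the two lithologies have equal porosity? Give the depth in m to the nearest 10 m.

Working in km (1 km = 1000 m; c in km⁻¹ = c in m⁻¹ × 1000):
Set φ₀ₐ e^(−cₐZ) = φ₀ᵦ e^(−cᵦZ) ⇒ ln(φ₀ₐ/φ₀ᵦ) = (cₐ − cᵦ)·Z
Z = ln(0.72/0.63) / (0.738 − 0.481) = 0.1335 / 0.257 = 0.520 km

520 m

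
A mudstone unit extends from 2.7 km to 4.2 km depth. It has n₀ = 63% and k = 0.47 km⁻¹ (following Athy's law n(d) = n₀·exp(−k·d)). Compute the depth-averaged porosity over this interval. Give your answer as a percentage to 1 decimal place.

12.7%

⟨n⟩ = (1/(d₂−d₁)) ∫ n₀ e^(−kd) dd = n₀·(e^(−k·d₁) − e^(−k·d₂)) / (k·(d₂−d₁))
e^(−0.47×2.7) = 0.2811; e^(−0.47×4.2) = 0.1389
⟨n⟩ = 0.63 × (0.2811 − 0.1389) / (0.47 × 1.5) = 0.63 × 0.2017 = 0.1271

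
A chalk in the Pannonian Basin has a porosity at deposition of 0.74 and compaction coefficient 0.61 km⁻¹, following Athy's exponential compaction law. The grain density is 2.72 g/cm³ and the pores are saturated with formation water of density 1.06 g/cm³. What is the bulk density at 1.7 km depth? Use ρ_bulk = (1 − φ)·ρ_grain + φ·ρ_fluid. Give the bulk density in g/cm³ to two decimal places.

Porosity at depth: φ = 0.74·exp(−0.61×1.7) = 0.74×0.3545 = 0.2623
Bulk density: ρ_b = (1−φ)ρ_g + φ·ρ_f = 0.7377×2.72 + 0.2623×1.06
       = 2.006 + 0.278 = 2.285 g/cm³

2.28 g/cm³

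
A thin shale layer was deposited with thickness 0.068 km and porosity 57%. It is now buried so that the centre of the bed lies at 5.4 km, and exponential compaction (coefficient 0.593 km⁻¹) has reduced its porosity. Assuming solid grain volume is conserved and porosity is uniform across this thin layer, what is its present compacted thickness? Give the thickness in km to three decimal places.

Porosity at 5.4 km: n = 0.57·exp(−0.593×5.4) = 0.0232
Solid-volume conservation: h(1−n) = h₀(1−n₀) ⇒ h = h₀·(1−n₀)/(1−n)
h = 0.068 × (1 − 0.57)/(1 − 0.0232) = 0.068 × 0.4402 = 0.0299 km

0.030 km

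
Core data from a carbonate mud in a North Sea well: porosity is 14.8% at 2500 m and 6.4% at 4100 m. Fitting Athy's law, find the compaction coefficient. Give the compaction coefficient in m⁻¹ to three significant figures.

Working in km (1 km = 1000 m; c in km⁻¹ = c in m⁻¹ × 1000):
Athy: φ(d) = φ₀ e^(−cd) ⇒ φ₁/φ₂ = e^{c(d₂−d₁)} ⇒ c = ln(φ₁/φ₂)/(d₂−d₁)
c = ln(0.148/0.064) / (4.1 − 2.5) = ln(2.312) / 1.6 = 0.8383 / 1.6 = 0.524 km⁻¹

0.000524 m⁻¹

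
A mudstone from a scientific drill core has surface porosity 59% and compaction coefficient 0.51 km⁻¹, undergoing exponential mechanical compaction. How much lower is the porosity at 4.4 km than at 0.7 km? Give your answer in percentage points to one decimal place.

phi(0.7) = 0.59·e^(−0.51×0.7) = 0.4129
phi(4.4) = 0.59·e^(−0.51×4.4) = 0.0626
Δphi = 0.4129 − 0.0626 = 0.3503

35.0 percentage points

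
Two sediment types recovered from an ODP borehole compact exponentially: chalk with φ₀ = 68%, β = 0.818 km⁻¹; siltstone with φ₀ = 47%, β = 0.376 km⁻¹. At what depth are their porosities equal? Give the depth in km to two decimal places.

Set φ₀ₐ e^(−βₐZ) = φ₀ᵦ e^(−βᵦZ) ⇒ ln(φ₀ₐ/φ₀ᵦ) = (βₐ − βᵦ)·Z
Z = ln(0.68/0.47) / (0.818 − 0.376) = 0.3694 / 0.442 = 0.836 km

0.84 km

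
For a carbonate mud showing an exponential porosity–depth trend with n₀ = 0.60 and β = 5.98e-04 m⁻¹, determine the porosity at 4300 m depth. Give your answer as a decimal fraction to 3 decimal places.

Working in km (1 km = 1000 m; β in km⁻¹ = β in m⁻¹ × 1000):
n = n₀·exp(−β·z) = 0.6 × exp(−0.598 × 4.3) = 0.6 × exp(−2.571)
  = 0.6 × 0.0764 = 0.0459

0.046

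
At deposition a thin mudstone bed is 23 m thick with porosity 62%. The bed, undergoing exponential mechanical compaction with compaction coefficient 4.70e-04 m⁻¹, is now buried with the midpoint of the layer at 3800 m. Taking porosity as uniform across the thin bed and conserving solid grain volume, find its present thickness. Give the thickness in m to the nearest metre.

Working in km (1 km = 1000 m; k in km⁻¹ = k in m⁻¹ × 1000):
Porosity at 3.8 km: n = 0.62·exp(−0.47×3.8) = 0.1039
Solid-volume conservation: h(1−n) = h₀(1−n₀) ⇒ h = h₀·(1−n₀)/(1−n)
h = 0.023 × (1 − 0.62)/(1 − 0.1039) = 0.023 × 0.4241 = 0.0098 km

10 m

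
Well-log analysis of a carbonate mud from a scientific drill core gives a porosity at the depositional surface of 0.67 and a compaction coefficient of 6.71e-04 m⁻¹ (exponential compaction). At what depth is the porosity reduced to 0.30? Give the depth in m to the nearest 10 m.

Working in km (1 km = 1000 m; k in km⁻¹ = k in m⁻¹ × 1000):
Invert Athy's law: z = ln(phi₀/phi) / k
z = ln(0.67/0.3) / 0.671 = ln(2.233) / 0.671 = 0.8035 / 0.671 = 1.197 km

1200 m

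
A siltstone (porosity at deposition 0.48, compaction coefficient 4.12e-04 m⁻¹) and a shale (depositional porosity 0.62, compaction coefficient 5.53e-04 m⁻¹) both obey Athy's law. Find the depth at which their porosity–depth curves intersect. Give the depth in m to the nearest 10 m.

Working in km (1 km = 1000 m; k in km⁻¹ = k in m⁻¹ × 1000):
Set phi₀ₐ e^(−kₐd) = phi₀ᵦ e^(−kᵦd) ⇒ ln(phi₀ₐ/phi₀ᵦ) = (kₐ − kᵦ)·d
d = ln(0.48/0.62) / (0.412 − 0.553) = -0.2559 / -0.141 = 1.815 km

1820 m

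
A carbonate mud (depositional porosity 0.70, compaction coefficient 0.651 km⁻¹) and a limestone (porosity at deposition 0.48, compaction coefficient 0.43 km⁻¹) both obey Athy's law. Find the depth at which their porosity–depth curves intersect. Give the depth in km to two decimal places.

Set n₀ₐ e^(−βₐz) = n₀ᵦ e^(−βᵦz) ⇒ ln(n₀ₐ/n₀ᵦ) = (βₐ − βᵦ)·z
z = ln(0.7/0.48) / (0.651 − 0.43) = 0.3773 / 0.221 = 1.707 km

1.71 km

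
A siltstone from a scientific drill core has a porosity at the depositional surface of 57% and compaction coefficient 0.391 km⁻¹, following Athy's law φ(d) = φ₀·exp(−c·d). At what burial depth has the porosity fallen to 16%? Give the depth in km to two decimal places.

3.25 km

Invert Athy's law: d = ln(φ₀/φ) / c
d = ln(0.57/0.16) / 0.391 = ln(3.562) / 0.391 = 1.2705 / 0.391 = 3.249 km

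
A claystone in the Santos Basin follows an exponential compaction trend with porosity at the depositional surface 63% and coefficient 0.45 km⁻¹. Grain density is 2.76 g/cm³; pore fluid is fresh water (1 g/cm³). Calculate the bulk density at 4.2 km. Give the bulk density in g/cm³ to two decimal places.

Porosity at depth: φ = 0.63·exp(−0.45×4.2) = 0.63×0.1511 = 0.0952
Bulk density: ρ_b = (1−φ)ρ_g + φ·ρ_f = 0.9048×2.76 + 0.0952×1
       = 2.497 + 0.095 = 2.592 g/cm³

2.59 g/cm³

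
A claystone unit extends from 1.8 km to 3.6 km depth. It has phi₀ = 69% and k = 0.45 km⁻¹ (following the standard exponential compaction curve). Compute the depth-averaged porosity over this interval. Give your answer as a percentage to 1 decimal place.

21.0%

⟨phi⟩ = (1/(z₂−z₁)) ∫ phi₀ e^(−kz) dz = phi₀·(e^(−k·z₁) − e^(−k·z₂)) / (k·(z₂−z₁))
e^(−0.45×1.8) = 0.4449; e^(−0.45×3.6) = 0.1979
⟨phi⟩ = 0.69 × (0.4449 − 0.1979) / (0.45 × 1.8) = 0.69 × 0.3049 = 0.2104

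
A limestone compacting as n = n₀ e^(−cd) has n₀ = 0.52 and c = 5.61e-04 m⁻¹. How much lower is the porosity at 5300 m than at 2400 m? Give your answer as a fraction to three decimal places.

Working in km (1 km = 1000 m; c in km⁻¹ = c in m⁻¹ × 1000):
n(2.4) = 0.52·e^(−0.561×2.4) = 0.1353
n(5.3) = 0.52·e^(−0.561×5.3) = 0.0266
Δn = 0.1353 − 0.0266 = 0.1087

0.109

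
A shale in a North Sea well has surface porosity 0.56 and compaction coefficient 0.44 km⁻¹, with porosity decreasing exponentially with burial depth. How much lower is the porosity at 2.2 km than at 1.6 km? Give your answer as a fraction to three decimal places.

0.064

n(1.6) = 0.56·e^(−0.44×1.6) = 0.2770
n(2.2) = 0.56·e^(−0.44×2.2) = 0.2127
Δn = 0.2770 − 0.2127 = 0.0643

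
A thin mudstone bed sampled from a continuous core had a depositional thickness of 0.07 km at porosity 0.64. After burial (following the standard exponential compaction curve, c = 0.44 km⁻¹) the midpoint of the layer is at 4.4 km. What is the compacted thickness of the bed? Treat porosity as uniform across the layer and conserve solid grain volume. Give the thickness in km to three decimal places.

Porosity at 4.4 km: φ = 0.64·exp(−0.44×4.4) = 0.0923
Solid-volume conservation: h(1−φ) = h₀(1−φ₀) ⇒ h = h₀·(1−φ₀)/(1−φ)
h = 0.07 × (1 − 0.64)/(1 − 0.0923) = 0.07 × 0.3966 = 0.0278 km

0.028 km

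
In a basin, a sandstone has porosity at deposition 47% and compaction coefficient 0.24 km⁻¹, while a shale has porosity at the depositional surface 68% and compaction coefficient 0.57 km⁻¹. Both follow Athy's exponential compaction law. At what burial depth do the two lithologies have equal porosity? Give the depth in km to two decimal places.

1.12 km

Set phi₀ₐ e^(−βₐz) = phi₀ᵦ e^(−βᵦz) ⇒ ln(phi₀ₐ/phi₀ᵦ) = (βₐ − βᵦ)·z
z = ln(0.47/0.68) / (0.24 − 0.57) = -0.3694 / -0.33 = 1.119 km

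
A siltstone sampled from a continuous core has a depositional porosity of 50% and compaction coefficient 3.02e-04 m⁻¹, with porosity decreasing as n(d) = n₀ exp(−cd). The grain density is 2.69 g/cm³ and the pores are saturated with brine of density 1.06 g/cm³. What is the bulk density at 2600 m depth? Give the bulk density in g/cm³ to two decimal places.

2.32 g/cm³

Working in km (1 km = 1000 m; c in km⁻¹ = c in m⁻¹ × 1000):
Porosity at depth: n = 0.5·exp(−0.302×2.6) = 0.5×0.4560 = 0.2280
Bulk density: ρ_b = (1−n)ρ_g + n·ρ_f = 0.7720×2.69 + 0.2280×1.06
       = 2.077 + 0.242 = 2.318 g/cm³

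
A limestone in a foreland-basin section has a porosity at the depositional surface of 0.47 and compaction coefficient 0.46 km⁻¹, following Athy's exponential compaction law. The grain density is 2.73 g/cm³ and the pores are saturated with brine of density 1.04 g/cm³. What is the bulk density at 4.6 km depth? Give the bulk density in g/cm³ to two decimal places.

2.63 g/cm³

Porosity at depth: phi = 0.47·exp(−0.46×4.6) = 0.47×0.1205 = 0.0566
Bulk density: ρ_b = (1−phi)ρ_g + phi·ρ_f = 0.9434×2.73 + 0.0566×1.04
       = 2.575 + 0.059 = 2.634 g/cm³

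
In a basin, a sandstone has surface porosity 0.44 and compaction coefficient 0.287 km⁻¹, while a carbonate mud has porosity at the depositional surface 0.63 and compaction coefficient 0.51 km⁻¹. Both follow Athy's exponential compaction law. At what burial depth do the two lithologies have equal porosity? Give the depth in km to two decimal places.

1.61 km

Set phi₀ₐ e^(−βₐz) = phi₀ᵦ e^(−βᵦz) ⇒ ln(phi₀ₐ/phi₀ᵦ) = (βₐ − βᵦ)·z
z = ln(0.44/0.63) / (0.287 − 0.51) = -0.3589 / -0.223 = 1.610 km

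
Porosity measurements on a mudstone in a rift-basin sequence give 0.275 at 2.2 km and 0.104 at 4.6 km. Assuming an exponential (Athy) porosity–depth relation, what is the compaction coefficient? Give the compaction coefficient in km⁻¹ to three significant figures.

0.405 km⁻¹

Athy: n(Z) = n₀ e^(−βZ) ⇒ n₁/n₂ = e^{β(Z₂−Z₁)} ⇒ β = ln(n₁/n₂)/(Z₂−Z₁)
β = ln(0.275/0.104) / (4.6 − 2.2) = ln(2.644) / 2.4 = 0.9724 / 2.4 = 0.4052 km⁻¹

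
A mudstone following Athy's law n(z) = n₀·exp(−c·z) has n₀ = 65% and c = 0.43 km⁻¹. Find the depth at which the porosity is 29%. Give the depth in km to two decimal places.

Invert Athy's law: z = ln(n₀/n) / c
z = ln(0.65/0.29) / 0.43 = ln(2.241) / 0.43 = 0.8071 / 0.43 = 1.877 km

1.88 km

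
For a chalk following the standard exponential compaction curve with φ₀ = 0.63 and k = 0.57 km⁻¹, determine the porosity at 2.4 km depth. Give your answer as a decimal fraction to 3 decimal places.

0.160

φ = φ₀·exp(−k·d) = 0.63 × exp(−0.57 × 2.4) = 0.63 × exp(−1.368)
  = 0.63 × 0.2546 = 0.1604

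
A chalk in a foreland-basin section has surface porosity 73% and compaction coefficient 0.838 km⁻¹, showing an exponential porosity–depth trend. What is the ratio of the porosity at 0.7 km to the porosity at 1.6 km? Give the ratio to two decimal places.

φ(z₁)/φ(z₂) = e^(−c·z₁)/e^(−c·z₂) = e^{c(z₂−z₁)}
= exp(0.838 × 0.9) = exp(0.7542) = 2.1259

2.13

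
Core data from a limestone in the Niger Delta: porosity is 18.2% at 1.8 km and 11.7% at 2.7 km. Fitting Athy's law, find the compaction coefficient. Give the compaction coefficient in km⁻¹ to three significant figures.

Athy: phi(z) = phi₀ e^(−cz) ⇒ phi₁/phi₂ = e^{c(z₂−z₁)} ⇒ c = ln(phi₁/phi₂)/(z₂−z₁)
c = ln(0.182/0.117) / (2.7 − 1.8) = ln(1.556) / 0.9 = 0.4418 / 0.9 = 0.4909 km⁻¹

0.491 km⁻¹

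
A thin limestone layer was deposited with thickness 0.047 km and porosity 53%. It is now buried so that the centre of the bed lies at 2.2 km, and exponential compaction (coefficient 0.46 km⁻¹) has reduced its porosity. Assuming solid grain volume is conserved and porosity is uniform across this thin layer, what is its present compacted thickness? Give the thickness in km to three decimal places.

0.027 km

Porosity at 2.2 km: φ = 0.53·exp(−0.46×2.2) = 0.1927
Solid-volume conservation: h(1−φ) = h₀(1−φ₀) ⇒ h = h₀·(1−φ₀)/(1−φ)
h = 0.047 × (1 − 0.53)/(1 − 0.1927) = 0.047 × 0.5822 = 0.0274 km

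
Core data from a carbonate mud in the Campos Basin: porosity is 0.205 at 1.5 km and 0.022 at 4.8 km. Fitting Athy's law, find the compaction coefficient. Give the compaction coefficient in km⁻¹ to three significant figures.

0.676 km⁻¹

Athy: φ(Z) = φ₀ e^(−cZ) ⇒ φ₁/φ₂ = e^{c(Z₂−Z₁)} ⇒ c = ln(φ₁/φ₂)/(Z₂−Z₁)
c = ln(0.205/0.022) / (4.8 − 1.5) = ln(9.318) / 3.3 = 2.2320 / 3.3 = 0.6764 km⁻¹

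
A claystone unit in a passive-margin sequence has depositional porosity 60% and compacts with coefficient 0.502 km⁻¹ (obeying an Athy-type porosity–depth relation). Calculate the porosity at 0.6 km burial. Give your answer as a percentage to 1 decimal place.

44.4%

φ = φ₀·exp(−c·d) = 0.6 × exp(−0.502 × 0.6) = 0.6 × exp(−0.3012)
  = 0.6 × 0.7399 = 0.4440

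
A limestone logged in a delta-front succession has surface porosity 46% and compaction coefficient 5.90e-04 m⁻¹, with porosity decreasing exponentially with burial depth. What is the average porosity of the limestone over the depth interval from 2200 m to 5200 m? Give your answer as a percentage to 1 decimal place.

5.9%

Working in km (1 km = 1000 m; c in km⁻¹ = c in m⁻¹ × 1000):
⟨phi⟩ = (1/(d₂−d₁)) ∫ phi₀ e^(−cd) dd = phi₀·(e^(−c·d₁) − e^(−c·d₂)) / (c·(d₂−d₁))
e^(−0.59×2.2) = 0.2731; e^(−0.59×5.2) = 0.0465
⟨phi⟩ = 0.46 × (0.2731 − 0.0465) / (0.59 × 3) = 0.46 × 0.1280 = 0.0589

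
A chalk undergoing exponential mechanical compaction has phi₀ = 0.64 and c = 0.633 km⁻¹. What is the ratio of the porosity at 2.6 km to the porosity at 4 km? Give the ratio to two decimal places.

phi(z₁)/phi(z₂) = e^(−c·z₁)/e^(−c·z₂) = e^{c(z₂−z₁)}
= exp(0.633 × 1.4) = exp(0.8862) = 2.4259

2.43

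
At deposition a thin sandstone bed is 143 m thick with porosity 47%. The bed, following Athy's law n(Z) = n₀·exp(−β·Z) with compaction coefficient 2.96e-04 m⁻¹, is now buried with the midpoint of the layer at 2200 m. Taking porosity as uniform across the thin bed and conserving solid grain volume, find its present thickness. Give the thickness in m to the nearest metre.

100 m

Working in km (1 km = 1000 m; β in km⁻¹ = β in m⁻¹ × 1000):
Porosity at 2.2 km: n = 0.47·exp(−0.296×2.2) = 0.2451
Solid-volume conservation: h(1−n) = h₀(1−n₀) ⇒ h = h₀·(1−n₀)/(1−n)
h = 0.143 × (1 − 0.47)/(1 − 0.2451) = 0.143 × 0.7020 = 0.1004 km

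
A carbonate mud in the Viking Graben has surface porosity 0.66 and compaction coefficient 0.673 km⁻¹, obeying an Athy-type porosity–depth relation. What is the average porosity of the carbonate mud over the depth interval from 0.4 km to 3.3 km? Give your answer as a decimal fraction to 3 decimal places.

⟨φ⟩ = (1/(Z₂−Z₁)) ∫ φ₀ e^(−βZ) dZ = φ₀·(e^(−β·Z₁) − e^(−β·Z₂)) / (β·(Z₂−Z₁))
e^(−0.673×0.4) = 0.7640; e^(−0.673×3.3) = 0.1085
⟨φ⟩ = 0.66 × (0.7640 − 0.1085) / (0.673 × 2.9) = 0.66 × 0.3359 = 0.2217

0.222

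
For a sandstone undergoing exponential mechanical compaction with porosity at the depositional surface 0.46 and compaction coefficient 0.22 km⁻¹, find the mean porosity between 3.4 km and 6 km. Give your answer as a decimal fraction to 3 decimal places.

⟨phi⟩ = (1/(z₂−z₁)) ∫ phi₀ e^(−cz) dz = phi₀·(e^(−c·z₁) − e^(−c·z₂)) / (c·(z₂−z₁))
e^(−0.22×3.4) = 0.4733; e^(−0.22×6) = 0.2671
⟨phi⟩ = 0.46 × (0.4733 − 0.2671) / (0.22 × 2.6) = 0.46 × 0.3604 = 0.1658

0.166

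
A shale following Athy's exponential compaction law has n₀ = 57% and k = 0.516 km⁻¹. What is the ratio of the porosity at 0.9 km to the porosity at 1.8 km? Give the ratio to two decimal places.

1.59

n(z₁)/n(z₂) = e^(−k·z₁)/e^(−k·z₂) = e^{k(z₂−z₁)}
= exp(0.516 × 0.9) = exp(0.4644) = 1.5911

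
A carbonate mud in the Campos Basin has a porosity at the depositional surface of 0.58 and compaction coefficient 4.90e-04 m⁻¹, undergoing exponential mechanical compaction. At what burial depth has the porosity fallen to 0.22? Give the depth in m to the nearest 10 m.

1980 m

Working in km (1 km = 1000 m; c in km⁻¹ = c in m⁻¹ × 1000):
Invert Athy's law: z = ln(phi₀/phi) / c
z = ln(0.58/0.22) / 0.49 = ln(2.636) / 0.49 = 0.9694 / 0.49 = 1.978 km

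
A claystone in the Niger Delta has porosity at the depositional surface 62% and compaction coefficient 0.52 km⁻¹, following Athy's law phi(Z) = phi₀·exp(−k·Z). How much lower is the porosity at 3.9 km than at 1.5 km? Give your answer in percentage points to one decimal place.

phi(1.5) = 0.62·e^(−0.52×1.5) = 0.2842
phi(3.9) = 0.62·e^(−0.52×3.9) = 0.0816
Δphi = 0.2842 − 0.0816 = 0.2026

20.3 percentage points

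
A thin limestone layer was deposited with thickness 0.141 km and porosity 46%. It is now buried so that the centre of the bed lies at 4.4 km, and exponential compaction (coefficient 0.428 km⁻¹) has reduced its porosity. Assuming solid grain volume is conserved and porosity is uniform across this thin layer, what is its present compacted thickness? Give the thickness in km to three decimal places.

0.082 km

Porosity at 4.4 km: n = 0.46·exp(−0.428×4.4) = 0.0700
Solid-volume conservation: h(1−n) = h₀(1−n₀) ⇒ h = h₀·(1−n₀)/(1−n)
h = 0.141 × (1 − 0.46)/(1 − 0.0700) = 0.141 × 0.5806 = 0.0819 km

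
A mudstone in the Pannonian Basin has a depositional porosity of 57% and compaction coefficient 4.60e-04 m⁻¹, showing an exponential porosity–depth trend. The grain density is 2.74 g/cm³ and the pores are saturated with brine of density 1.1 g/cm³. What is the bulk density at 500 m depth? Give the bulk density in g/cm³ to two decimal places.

2.00 g/cm³

Working in km (1 km = 1000 m; k in km⁻¹ = k in m⁻¹ × 1000):
Porosity at depth: phi = 0.57·exp(−0.46×0.5) = 0.57×0.7945 = 0.4529
Bulk density: ρ_b = (1−phi)ρ_g + phi·ρ_f = 0.5471×2.74 + 0.4529×1.1
       = 1.499 + 0.498 = 1.997 g/cm³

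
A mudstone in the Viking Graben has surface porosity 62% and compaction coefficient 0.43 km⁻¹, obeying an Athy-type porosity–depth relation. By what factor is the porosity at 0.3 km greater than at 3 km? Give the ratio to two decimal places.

φ(z₁)/φ(z₂) = e^(−c·z₁)/e^(−c·z₂) = e^{c(z₂−z₁)}
= exp(0.43 × 2.7) = exp(1.161) = 3.1931

3.19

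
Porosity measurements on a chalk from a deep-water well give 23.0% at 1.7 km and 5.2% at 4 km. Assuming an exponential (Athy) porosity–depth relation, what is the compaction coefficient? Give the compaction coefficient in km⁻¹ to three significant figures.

0.646 km⁻¹

Athy: phi(d) = phi₀ e^(−cd) ⇒ phi₁/phi₂ = e^{c(d₂−d₁)} ⇒ c = ln(phi₁/phi₂)/(d₂−d₁)
c = ln(0.23/0.052) / (4 − 1.7) = ln(4.423) / 2.3 = 1.4868 / 2.3 = 0.6465 km⁻¹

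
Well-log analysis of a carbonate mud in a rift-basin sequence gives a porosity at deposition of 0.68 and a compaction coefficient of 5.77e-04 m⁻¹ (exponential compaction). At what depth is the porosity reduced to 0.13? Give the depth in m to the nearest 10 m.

2870 m

Working in km (1 km = 1000 m; k in km⁻¹ = k in m⁻¹ × 1000):
Invert Athy's law: z = ln(phi₀/phi) / k
z = ln(0.68/0.13) / 0.577 = ln(5.231) / 0.577 = 1.6546 / 0.577 = 2.868 km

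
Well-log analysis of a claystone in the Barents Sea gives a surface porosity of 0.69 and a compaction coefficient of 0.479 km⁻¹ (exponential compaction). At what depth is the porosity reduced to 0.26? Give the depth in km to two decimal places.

2.04 km

Invert Athy's law: z = ln(phi₀/phi) / k
z = ln(0.69/0.26) / 0.479 = ln(2.654) / 0.479 = 0.9760 / 0.479 = 2.038 km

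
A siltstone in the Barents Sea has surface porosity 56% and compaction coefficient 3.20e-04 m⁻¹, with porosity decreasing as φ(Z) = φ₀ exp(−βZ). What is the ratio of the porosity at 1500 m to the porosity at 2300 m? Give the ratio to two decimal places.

1.29

Working in km (1 km = 1000 m; β in km⁻¹ = β in m⁻¹ × 1000):
φ(Z₁)/φ(Z₂) = e^(−β·Z₁)/e^(−β·Z₂) = e^{β(Z₂−Z₁)}
= exp(0.32 × 0.8) = exp(0.256) = 1.2918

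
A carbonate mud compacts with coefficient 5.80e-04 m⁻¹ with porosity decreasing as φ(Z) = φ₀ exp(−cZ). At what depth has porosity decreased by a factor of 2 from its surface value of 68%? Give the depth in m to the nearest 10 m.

Working in km (1 km = 1000 m; c in km⁻¹ = c in m⁻¹ × 1000):
φ/φ₀ = 1/2 ⇒ exp(−c·Z) = 1/2 ⇒ Z = ln(2) / c
Z = 0.6931 / 0.58 = 1.195 km

1200 m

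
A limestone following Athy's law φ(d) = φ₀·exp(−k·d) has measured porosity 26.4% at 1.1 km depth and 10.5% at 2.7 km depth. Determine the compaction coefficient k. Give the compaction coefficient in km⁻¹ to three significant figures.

0.576 km⁻¹

Athy: φ(d) = φ₀ e^(−kd) ⇒ φ₁/φ₂ = e^{k(d₂−d₁)} ⇒ k = ln(φ₁/φ₂)/(d₂−d₁)
k = ln(0.264/0.105) / (2.7 − 1.1) = ln(2.514) / 1.6 = 0.9220 / 1.6 = 0.5762 km⁻¹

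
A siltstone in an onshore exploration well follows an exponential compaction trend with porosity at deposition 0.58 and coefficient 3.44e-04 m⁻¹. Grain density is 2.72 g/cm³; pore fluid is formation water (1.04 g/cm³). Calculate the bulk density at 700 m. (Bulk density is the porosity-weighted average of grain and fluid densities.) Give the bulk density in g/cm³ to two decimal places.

1.95 g/cm³

Working in km (1 km = 1000 m; β in km⁻¹ = β in m⁻¹ × 1000):
Porosity at depth: n = 0.58·exp(−0.344×0.7) = 0.58×0.7860 = 0.4559
Bulk density: ρ_b = (1−n)ρ_g + n·ρ_f = 0.5441×2.72 + 0.4559×1.04
       = 1.480 + 0.474 = 1.954 g/cm³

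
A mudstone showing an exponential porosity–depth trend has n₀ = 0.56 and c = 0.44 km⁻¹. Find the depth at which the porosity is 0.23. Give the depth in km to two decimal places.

Invert Athy's law: Z = ln(n₀/n) / c
Z = ln(0.56/0.23) / 0.44 = ln(2.435) / 0.44 = 0.8899 / 0.44 = 2.022 km

2.02 km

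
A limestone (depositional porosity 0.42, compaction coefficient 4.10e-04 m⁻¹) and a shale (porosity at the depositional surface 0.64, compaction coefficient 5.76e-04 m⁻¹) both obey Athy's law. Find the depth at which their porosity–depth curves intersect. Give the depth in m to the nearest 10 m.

Working in km (1 km = 1000 m; β in km⁻¹ = β in m⁻¹ × 1000):
Set phi₀ₐ e^(−βₐz) = phi₀ᵦ e^(−βᵦz) ⇒ ln(phi₀ₐ/phi₀ᵦ) = (βₐ − βᵦ)·z
z = ln(0.42/0.64) / (0.41 − 0.576) = -0.4212 / -0.166 = 2.537 km

2540 m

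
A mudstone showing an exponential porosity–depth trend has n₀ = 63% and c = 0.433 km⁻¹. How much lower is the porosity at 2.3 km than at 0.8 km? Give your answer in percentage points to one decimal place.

n(0.8) = 0.63·e^(−0.433×0.8) = 0.4456
n(2.3) = 0.63·e^(−0.433×2.3) = 0.2327
Δn = 0.4456 − 0.2327 = 0.2128

21.3 percentage points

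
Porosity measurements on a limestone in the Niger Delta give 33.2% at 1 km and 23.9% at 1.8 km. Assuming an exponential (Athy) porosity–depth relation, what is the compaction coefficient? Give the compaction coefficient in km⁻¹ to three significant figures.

Athy: phi(d) = phi₀ e^(−βd) ⇒ phi₁/phi₂ = e^{β(d₂−d₁)} ⇒ β = ln(phi₁/phi₂)/(d₂−d₁)
β = ln(0.332/0.239) / (1.8 − 1) = ln(1.389) / 0.8 = 0.3287 / 0.8 = 0.4108 km⁻¹

0.411 km⁻¹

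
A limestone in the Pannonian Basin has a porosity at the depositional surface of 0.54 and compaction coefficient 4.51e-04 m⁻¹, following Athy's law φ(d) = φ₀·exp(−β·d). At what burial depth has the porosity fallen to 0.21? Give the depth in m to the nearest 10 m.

2090 m

Working in km (1 km = 1000 m; β in km⁻¹ = β in m⁻¹ × 1000):
Invert Athy's law: d = ln(φ₀/φ) / β
d = ln(0.54/0.21) / 0.451 = ln(2.571) / 0.451 = 0.9445 / 0.451 = 2.094 km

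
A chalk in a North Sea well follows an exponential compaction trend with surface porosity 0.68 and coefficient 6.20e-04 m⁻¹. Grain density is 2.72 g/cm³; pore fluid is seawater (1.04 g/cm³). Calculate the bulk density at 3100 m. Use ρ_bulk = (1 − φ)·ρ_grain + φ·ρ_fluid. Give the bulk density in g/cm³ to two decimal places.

2.55 g/cm³

Working in km (1 km = 1000 m; k in km⁻¹ = k in m⁻¹ × 1000):
Porosity at depth: φ = 0.68·exp(−0.62×3.1) = 0.68×0.1463 = 0.0995
Bulk density: ρ_b = (1−φ)ρ_g + φ·ρ_f = 0.9005×2.72 + 0.0995×1.04
       = 2.449 + 0.103 = 2.553 g/cm³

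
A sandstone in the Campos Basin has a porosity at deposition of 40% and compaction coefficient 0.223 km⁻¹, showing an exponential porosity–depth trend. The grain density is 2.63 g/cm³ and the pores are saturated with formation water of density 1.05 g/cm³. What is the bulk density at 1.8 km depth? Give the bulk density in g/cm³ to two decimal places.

Porosity at depth: φ = 0.4·exp(−0.223×1.8) = 0.4×0.6694 = 0.2678
Bulk density: ρ_b = (1−φ)ρ_g + φ·ρ_f = 0.7322×2.63 + 0.2678×1.05
       = 1.926 + 0.281 = 2.207 g/cm³

2.21 g/cm³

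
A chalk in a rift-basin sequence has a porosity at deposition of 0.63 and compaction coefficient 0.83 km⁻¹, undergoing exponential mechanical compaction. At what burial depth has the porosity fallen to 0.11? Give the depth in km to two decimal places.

Invert Athy's law: Z = ln(phi₀/phi) / c
Z = ln(0.63/0.11) / 0.83 = ln(5.727) / 0.83 = 1.7452 / 0.83 = 2.103 km

2.10 km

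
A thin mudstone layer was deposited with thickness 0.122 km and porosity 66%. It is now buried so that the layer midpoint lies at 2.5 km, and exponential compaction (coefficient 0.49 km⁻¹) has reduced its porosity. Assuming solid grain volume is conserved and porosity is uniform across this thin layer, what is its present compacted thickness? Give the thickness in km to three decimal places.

0.051 km

Porosity at 2.5 km: n = 0.66·exp(−0.49×2.5) = 0.1939
Solid-volume conservation: h(1−n) = h₀(1−n₀) ⇒ h = h₀·(1−n₀)/(1−n)
h = 0.122 × (1 − 0.66)/(1 − 0.1939) = 0.122 × 0.4218 = 0.0515 km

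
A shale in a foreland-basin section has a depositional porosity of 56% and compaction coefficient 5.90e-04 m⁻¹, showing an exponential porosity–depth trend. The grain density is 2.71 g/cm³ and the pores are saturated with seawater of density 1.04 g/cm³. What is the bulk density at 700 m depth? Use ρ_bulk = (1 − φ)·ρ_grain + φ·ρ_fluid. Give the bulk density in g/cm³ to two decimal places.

Working in km (1 km = 1000 m; k in km⁻¹ = k in m⁻¹ × 1000):
Porosity at depth: n = 0.56·exp(−0.59×0.7) = 0.56×0.6617 = 0.3705
Bulk density: ρ_b = (1−n)ρ_g + n·ρ_f = 0.6295×2.71 + 0.3705×1.04
       = 1.706 + 0.385 = 2.091 g/cm³

2.09 g/cm³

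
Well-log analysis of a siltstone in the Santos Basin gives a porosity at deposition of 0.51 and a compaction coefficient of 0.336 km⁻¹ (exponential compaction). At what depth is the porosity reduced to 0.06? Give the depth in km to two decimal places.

Invert Athy's law: d = ln(n₀/n) / β
d = ln(0.51/0.06) / 0.336 = ln(8.5) / 0.336 = 2.1401 / 0.336 = 6.369 km

6.37 km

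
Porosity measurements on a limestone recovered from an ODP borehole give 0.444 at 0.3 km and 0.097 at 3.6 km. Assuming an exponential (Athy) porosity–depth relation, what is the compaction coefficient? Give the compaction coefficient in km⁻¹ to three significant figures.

0.461 km⁻¹

Athy: φ(d) = φ₀ e^(−kd) ⇒ φ₁/φ₂ = e^{k(d₂−d₁)} ⇒ k = ln(φ₁/φ₂)/(d₂−d₁)
k = ln(0.444/0.097) / (3.6 − 0.3) = ln(4.577) / 3.3 = 1.5211 / 3.3 = 0.4609 km⁻¹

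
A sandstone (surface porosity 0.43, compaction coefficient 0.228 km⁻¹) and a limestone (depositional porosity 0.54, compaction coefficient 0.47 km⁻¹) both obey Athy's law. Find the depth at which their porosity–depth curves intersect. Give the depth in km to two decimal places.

0.94 km

Set n₀ₐ e^(−kₐZ) = n₀ᵦ e^(−kᵦZ) ⇒ ln(n₀ₐ/n₀ᵦ) = (kₐ − kᵦ)·Z
Z = ln(0.43/0.54) / (0.228 − 0.47) = -0.2278 / -0.242 = 0.941 km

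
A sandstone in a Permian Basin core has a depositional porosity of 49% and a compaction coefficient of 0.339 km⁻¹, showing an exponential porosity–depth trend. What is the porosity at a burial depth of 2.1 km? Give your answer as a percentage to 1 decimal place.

n = n₀·exp(−β·d) = 0.49 × exp(−0.339 × 2.1) = 0.49 × exp(−0.7119)
  = 0.49 × 0.4907 = 0.2404

24.0%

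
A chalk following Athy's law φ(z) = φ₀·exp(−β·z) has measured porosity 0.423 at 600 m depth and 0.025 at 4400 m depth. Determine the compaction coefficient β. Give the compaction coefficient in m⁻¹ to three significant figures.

0.000744 m⁻¹

Working in km (1 km = 1000 m; β in km⁻¹ = β in m⁻¹ × 1000):
Athy: φ(z) = φ₀ e^(−βz) ⇒ φ₁/φ₂ = e^{β(z₂−z₁)} ⇒ β = ln(φ₁/φ₂)/(z₂−z₁)
β = ln(0.423/0.025) / (4.4 − 0.6) = ln(16.92) / 3.8 = 2.8285 / 3.8 = 0.7443 km⁻¹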